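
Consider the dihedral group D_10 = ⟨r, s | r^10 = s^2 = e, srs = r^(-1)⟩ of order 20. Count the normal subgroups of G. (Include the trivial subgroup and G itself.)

7

G has 22 subgroups. Checking conjugation-invariance by order — order 1: 1/1 normal; order 2: 1/11 normal; order 4: 0/5 normal; order 5: 1/1 normal; order 10: 3/3 normal; order 20: 1/1 normal.
Total normal subgroups: 7.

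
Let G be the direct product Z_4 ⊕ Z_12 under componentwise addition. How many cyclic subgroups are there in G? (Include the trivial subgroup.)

20

Each element a generates a cyclic subgroup ⟨a⟩; distinct elements may generate the same one (a cyclic group of order d has φ(d) generators).
Cyclic subgroups by order — order 1: 1; order 2: 3; order 3: 1; order 4: 6; order 6: 3; order 12: 6.
Total: 20.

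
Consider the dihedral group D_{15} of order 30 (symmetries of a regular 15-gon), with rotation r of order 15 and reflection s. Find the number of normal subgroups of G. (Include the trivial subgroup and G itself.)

G has 28 subgroups. Checking conjugation-invariance by order — order 1: 1/1 normal; order 2: 0/15 normal; order 3: 1/1 normal; order 5: 1/1 normal; order 6: 0/5 normal; order 10: 0/3 normal; order 15: 1/1 normal; order 30: 1/1 normal.
Total normal subgroups: 5.

5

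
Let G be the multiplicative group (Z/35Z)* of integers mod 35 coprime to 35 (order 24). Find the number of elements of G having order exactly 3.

The elements of order 3 are: 11, 16.
That's 2.

2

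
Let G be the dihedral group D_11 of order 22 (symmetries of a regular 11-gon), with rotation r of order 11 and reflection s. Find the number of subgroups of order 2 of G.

11

|G| = 22 and 2 | 22, so subgroups of order 2 are possible by Lagrange.
The subgroups of order 2 are: {e, r^10s}; {e, r^2s}; {e, r^3s}; {e, r^4s}; … (11 in all).
So G has 11 subgroups of order 2.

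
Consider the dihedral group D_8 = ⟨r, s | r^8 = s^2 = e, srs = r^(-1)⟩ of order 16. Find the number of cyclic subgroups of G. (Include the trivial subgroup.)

12

Each element a generates a cyclic subgroup ⟨a⟩; distinct elements may generate the same one (a cyclic group of order d has φ(d) generators).
Cyclic subgroups by order — order 1: 1; order 2: 9; order 4: 1; order 8: 1.
Total: 12.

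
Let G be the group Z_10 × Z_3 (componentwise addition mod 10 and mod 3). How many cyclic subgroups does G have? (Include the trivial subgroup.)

Each element a generates a cyclic subgroup ⟨a⟩; distinct elements may generate the same one (a cyclic group of order d has φ(d) generators).
Cyclic subgroups by order — order 1: 1; order 2: 1; order 3: 1; order 5: 1; order 6: 1; order 10: 1; order 15: 1; order 30: 1.
Total: 8.

8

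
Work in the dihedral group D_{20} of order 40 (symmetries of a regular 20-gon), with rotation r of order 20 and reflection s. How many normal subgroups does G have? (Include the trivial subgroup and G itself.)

9

G has 48 subgroups. Checking conjugation-invariance by order — order 1: 1/1 normal; order 2: 1/21 normal; order 4: 1/11 normal; order 5: 1/1 normal; order 8: 0/5 normal; order 10: 1/5 normal; order 20: 3/3 normal; order 40: 1/1 normal.
Total normal subgroups: 9.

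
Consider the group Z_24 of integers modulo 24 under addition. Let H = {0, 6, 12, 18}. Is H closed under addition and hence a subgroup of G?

Yes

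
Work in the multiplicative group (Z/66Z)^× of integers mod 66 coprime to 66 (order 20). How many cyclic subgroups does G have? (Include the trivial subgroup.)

8

A cyclic subgroup of order d is generated by each of its φ(d) elements of order d, so the cyclic subgroups of order d number (#elements of order d)/φ(d).
Cyclic subgroups by order — order 1: 1; order 2: 3; order 5: 1; order 10: 3.
Total: 8.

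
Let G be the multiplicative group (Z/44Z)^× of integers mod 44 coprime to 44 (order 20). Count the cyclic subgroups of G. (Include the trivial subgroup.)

A cyclic subgroup of order d is generated by each of its φ(d) elements of order d, so the cyclic subgroups of order d number (#elements of order d)/φ(d).
Cyclic subgroups by order — order 1: 1; order 2: 3; order 5: 1; order 10: 3.
Total: 8.

8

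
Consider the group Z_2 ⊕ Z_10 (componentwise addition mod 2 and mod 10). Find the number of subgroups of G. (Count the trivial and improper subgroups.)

|G| = 20, so by Lagrange every subgroup order divides 20. Divisors: 1, 2, 4, 5, 10, 20.
Subgroups by order — order 1: 1; order 2: 3; order 4: 1; order 5: 1; order 10: 3; order 20: 1.
Total: 1 + 3 + 1 + 1 + 3 + 1 = 10.

10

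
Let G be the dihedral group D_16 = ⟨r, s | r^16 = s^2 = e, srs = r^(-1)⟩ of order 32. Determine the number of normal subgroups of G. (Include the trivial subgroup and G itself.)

8

G has 36 subgroups. Checking conjugation-invariance by order — order 1: 1/1 normal; order 2: 1/17 normal; order 4: 1/9 normal; order 8: 1/5 normal; order 16: 3/3 normal; order 32: 1/1 normal.
Total normal subgroups: 8.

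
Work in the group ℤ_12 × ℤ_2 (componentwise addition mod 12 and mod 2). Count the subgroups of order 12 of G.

3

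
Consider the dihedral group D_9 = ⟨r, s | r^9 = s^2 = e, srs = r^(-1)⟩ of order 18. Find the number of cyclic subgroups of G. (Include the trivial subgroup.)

12

Each element a generates a cyclic subgroup ⟨a⟩; distinct elements may generate the same one (a cyclic group of order d has φ(d) generators).
Cyclic subgroups by order — order 1: 1; order 2: 9; order 3: 1; order 9: 1.
Total: 12.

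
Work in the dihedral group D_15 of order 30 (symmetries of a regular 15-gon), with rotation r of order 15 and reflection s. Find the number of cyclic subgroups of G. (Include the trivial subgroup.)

Group the elements of G by the cyclic subgroup they generate; each cyclic subgroup of order d accounts for φ(d) elements.
Cyclic subgroups by order — order 1: 1; order 2: 15; order 3: 1; order 5: 1; order 15: 1.
Total: 19.

19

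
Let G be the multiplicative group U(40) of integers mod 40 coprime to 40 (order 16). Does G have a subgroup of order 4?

Yes

4 | 16. A subgroup of order 4 is {1, 9, 11, 19}.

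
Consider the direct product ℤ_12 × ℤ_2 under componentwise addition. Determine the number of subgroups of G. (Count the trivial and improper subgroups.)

16

|G| = 24, so by Lagrange every subgroup order divides 24. Divisors: 1, 2, 3, 4, 6, 8, 12, 24.
Subgroups by order — order 1: 1; order 2: 3; order 3: 1; order 4: 3; order 6: 3; order 8: 1; order 12: 3; order 24: 1.
Total: 1 + 3 + 1 + 3 + 3 + 1 + 3 + 1 = 16.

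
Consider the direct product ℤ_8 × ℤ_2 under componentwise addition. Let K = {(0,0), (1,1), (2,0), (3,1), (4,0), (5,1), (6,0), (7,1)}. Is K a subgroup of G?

Yes

|K| = 8 divides |G| = 16, consistent with Lagrange.
K contains the identity, every element's inverse is in K, and K is closed under +: it is a subgroup.
In fact K = ⟨(7,1)⟩.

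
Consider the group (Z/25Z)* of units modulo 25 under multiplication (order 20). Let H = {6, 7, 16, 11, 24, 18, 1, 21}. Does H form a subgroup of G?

No

|H| = 8 does not divide |G| = 20, so by Lagrange H is not a subgroup.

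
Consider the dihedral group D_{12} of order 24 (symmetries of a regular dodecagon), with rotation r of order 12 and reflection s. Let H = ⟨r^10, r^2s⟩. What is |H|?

|⟨r^10⟩| = 6 and |⟨r^2s⟩| = 2, so |H| is a multiple of lcm(6, 2) = 6 and divides |G| = 24.
Closing under the operation: H = {e, r^2, r^4, r^6, r^8, r^10, s, r^2s, r^4s, r^6s, r^8s, r^10s}, so |H| = 12.

12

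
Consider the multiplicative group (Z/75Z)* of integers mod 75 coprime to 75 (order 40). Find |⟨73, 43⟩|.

|⟨73⟩| = 20 and |⟨43⟩| = 4, so |H| is a multiple of lcm(20, 4) = 20 and divides |G| = 40.
Closing under the operation: H = {1, 4, 7, 13, 16, 19, 22, 28, 31, 34, 37, 43, 46, 49, 52, 58, 61, 64, 67, 73}, so |H| = 20.

20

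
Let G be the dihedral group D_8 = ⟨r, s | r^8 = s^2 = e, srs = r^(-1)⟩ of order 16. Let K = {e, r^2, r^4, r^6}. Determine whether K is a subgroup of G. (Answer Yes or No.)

|K| = 4 divides |G| = 16, consistent with Lagrange.
K contains the identity, every element's inverse is in K, and K is closed under ·: it is a subgroup.
In fact K = ⟨r^6⟩.

Yes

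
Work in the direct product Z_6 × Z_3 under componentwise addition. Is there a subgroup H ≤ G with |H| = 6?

6 | 18. A subgroup of order 6 is {(0,0), (0,1), (0,2), (3,0), (3,1), (3,2)}.

Yes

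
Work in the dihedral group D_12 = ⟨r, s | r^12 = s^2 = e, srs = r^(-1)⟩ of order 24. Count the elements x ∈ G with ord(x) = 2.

13

Enumerating element orders in G gives 13 elements of order 2.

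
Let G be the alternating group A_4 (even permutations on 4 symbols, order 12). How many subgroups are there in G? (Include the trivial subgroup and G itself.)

|G| = 12, so by Lagrange every subgroup order divides 12. Divisors: 1, 2, 3, 4, 6, 12.
Subgroups by order — order 1: 1; order 2: 3; order 3: 4; order 4: 1; order 6: 0; order 12: 1.
Total: 1 + 3 + 4 + 1 + 0 + 1 = 10.

10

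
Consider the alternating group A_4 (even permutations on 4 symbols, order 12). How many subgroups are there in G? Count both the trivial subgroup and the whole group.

|G| = 12, so by Lagrange every subgroup order divides 12. Divisors: 1, 2, 3, 4, 6, 12.
Subgroups by order — order 1: 1; order 2: 3; order 3: 4; order 4: 1; order 6: 0; order 12: 1.
Total: 1 + 3 + 4 + 1 + 0 + 1 = 10.

10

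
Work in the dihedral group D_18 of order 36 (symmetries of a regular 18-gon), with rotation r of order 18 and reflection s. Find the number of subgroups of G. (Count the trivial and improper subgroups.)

|G| = 36, so by Lagrange every subgroup order divides 36. Divisors: 1, 2, 3, 4, 6, 9, 12, 18, 36.
Subgroups by order — order 1: 1; order 2: 19; order 3: 1; order 4: 9; order 6: 7; order 9: 1; order 12: 3; order 18: 3; order 36: 1.
Total: 1 + 19 + 1 + 9 + 7 + 1 + 3 + 3 + 1 = 45.

45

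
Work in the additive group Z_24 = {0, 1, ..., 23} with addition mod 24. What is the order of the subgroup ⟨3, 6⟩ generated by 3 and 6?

8

|⟨3⟩| = 8 and |⟨6⟩| = 4, so |H| is a multiple of lcm(8, 4) = 8 and divides |G| = 24.
Closing under the operation: H = {0, 3, 6, 9, 12, 15, 18, 21}, so |H| = 8.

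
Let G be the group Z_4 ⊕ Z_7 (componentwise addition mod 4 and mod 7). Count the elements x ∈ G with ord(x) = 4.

An element (a,b) has order lcm(ord(a), ord(b)); count pairs with lcm equal to 4.
Enumerating gives 2 such elements.

2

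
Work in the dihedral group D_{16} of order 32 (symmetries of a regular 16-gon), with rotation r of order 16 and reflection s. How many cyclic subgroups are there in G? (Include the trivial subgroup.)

Each element a generates a cyclic subgroup ⟨a⟩; distinct elements may generate the same one (a cyclic group of order d has φ(d) generators).
Cyclic subgroups by order — order 1: 1; order 2: 17; order 4: 1; order 8: 1; order 16: 1.
Total: 21.

21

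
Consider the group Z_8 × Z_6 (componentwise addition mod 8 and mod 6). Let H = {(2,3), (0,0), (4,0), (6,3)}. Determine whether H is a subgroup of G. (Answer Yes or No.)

|H| = 4 divides |G| = 48, consistent with Lagrange.
H contains the identity, every element's inverse is in H, and H is closed under +: it is a subgroup.
In fact H = ⟨(2,3)⟩.

Yes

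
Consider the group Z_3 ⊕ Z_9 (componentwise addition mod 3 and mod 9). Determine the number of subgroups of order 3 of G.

|G| = 27 and 3 | 27, so subgroups of order 3 are possible by Lagrange.
The subgroups of order 3 are: {(0,0), (0,3), (0,6)}; {(0,0), (1,0), (2,0)}; {(0,0), (1,3), (2,6)}; {(0,0), (1,6), (2,3)}.
So G has 4 subgroups of order 3.

4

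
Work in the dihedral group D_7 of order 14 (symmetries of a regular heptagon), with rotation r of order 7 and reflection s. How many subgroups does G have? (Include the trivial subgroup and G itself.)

10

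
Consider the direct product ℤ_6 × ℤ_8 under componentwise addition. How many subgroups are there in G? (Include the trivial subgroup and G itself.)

|G| = 48, so by Lagrange every subgroup order divides 48. Divisors: 1, 2, 3, 4, 6, 8, 12, 16, 24, 48.
Subgroups by order — order 1: 1; order 2: 3; order 3: 1; order 4: 3; order 6: 3; order 8: 3; order 12: 3; order 16: 1; order 24: 3; order 48: 1.
Total: 1 + 3 + 1 + 3 + 3 + 3 + 3 + 1 + 3 + 1 = 22.

22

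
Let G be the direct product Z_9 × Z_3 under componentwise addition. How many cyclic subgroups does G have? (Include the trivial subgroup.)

Group the elements of G by the cyclic subgroup they generate; each cyclic subgroup of order d accounts for φ(d) elements.
Cyclic subgroups by order — order 1: 1; order 3: 4; order 9: 3.
Total: 8.

8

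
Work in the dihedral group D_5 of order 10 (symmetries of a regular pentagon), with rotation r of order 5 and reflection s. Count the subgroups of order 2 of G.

|G| = 10 and 2 | 10, so subgroups of order 2 are possible by Lagrange.
The subgroups of order 2 are: {e, r^2s}; {e, r^3s}; {e, r^4s}; {e, rs}; … (5 in all).
So G has 5 subgroups of order 2.

5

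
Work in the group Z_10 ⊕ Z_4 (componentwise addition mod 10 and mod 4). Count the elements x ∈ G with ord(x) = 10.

12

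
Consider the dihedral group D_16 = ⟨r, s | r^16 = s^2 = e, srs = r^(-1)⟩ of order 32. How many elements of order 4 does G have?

2

The elements of order 4 are: r^4, r^12.
That's 2.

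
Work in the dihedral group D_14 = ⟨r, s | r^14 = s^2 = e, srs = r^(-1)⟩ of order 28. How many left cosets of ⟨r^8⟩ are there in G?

4

|⟨r^8⟩| = 7 and |G| = 28.
By Lagrange, [G : H] = |G|/|H| = 28/7 = 4.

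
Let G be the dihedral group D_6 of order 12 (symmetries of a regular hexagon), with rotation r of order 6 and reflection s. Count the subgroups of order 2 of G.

7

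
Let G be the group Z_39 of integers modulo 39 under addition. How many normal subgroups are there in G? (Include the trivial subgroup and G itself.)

4

G is abelian, so every subgroup is normal.
G has 4 subgroups in total, hence 4 normal subgroups.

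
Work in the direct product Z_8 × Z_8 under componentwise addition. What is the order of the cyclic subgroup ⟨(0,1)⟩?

The order of (0,1) in Z_8 × Z_8 is lcm(ord(0) in Z_8, ord(1) in Z_8).
ord(0) = 1 and ord(1) = 8, so |⟨(0,1)⟩| = lcm(1, 8) = 8.

8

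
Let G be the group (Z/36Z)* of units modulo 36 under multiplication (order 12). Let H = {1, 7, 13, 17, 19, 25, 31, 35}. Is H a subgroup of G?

No

|H| = 8 does not divide |G| = 12, so by Lagrange H is not a subgroup.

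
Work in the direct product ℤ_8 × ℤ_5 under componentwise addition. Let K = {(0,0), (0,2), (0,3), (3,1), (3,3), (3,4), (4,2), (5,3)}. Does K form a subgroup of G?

No

(3,3) ∈ K but its inverse (5,2) ∉ K, so K is not a subgroup.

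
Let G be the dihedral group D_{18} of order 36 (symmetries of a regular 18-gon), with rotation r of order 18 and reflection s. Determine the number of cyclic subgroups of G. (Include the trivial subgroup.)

24

Each element a generates a cyclic subgroup ⟨a⟩; distinct elements may generate the same one (a cyclic group of order d has φ(d) generators).
Cyclic subgroups by order — order 1: 1; order 2: 19; order 3: 1; order 6: 1; order 9: 1; order 18: 1.
Total: 24.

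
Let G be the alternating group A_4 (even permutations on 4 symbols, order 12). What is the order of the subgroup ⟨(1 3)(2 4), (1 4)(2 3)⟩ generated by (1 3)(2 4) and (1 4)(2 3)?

4

|⟨(1 3)(2 4)⟩| = 2 and |⟨(1 4)(2 3)⟩| = 2, so |H| is a multiple of lcm(2, 2) = 2 and divides |G| = 12.
Closing under the operation: H = {e, (1 2)(3 4), (1 3)(2 4), (1 4)(2 3)}, so |H| = 4.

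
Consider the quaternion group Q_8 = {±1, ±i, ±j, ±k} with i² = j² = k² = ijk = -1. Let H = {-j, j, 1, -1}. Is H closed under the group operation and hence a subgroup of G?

Yes

|H| = 4 divides |G| = 8, consistent with Lagrange.
H contains the identity, every element's inverse is in H, and H is closed under ·: it is a subgroup.
In fact H = ⟨j⟩.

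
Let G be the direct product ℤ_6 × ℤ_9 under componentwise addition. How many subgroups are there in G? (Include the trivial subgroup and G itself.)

20

|G| = 54, so by Lagrange every subgroup order divides 54. Divisors: 1, 2, 3, 6, 9, 18, 27, 54.
Subgroups by order — order 1: 1; order 2: 1; order 3: 4; order 6: 4; order 9: 4; order 18: 4; order 27: 1; order 54: 1.
Total: 1 + 1 + 4 + 4 + 4 + 4 + 1 + 1 = 20.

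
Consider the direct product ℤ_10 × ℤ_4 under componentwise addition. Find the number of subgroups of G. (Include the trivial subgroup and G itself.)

16

|G| = 40, so by Lagrange every subgroup order divides 40. Divisors: 1, 2, 4, 5, 8, 10, 20, 40.
Subgroups by order — order 1: 1; order 2: 3; order 4: 3; order 5: 1; order 8: 1; order 10: 3; order 20: 3; order 40: 1.
Total: 1 + 3 + 3 + 1 + 1 + 3 + 3 + 1 = 16.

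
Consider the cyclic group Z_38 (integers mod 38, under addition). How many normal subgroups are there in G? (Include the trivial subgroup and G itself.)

G is abelian, so every subgroup is normal.
G has 4 subgroups in total, hence 4 normal subgroups.

4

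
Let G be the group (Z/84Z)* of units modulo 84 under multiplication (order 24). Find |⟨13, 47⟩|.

12

|⟨13⟩| = 2 and |⟨47⟩| = 6, so |H| is a multiple of lcm(2, 6) = 6 and divides |G| = 24.
Closing under the operation: H = {1, 11, 13, 23, 25, 37, 47, 59, 61, 71, 73, 83}, so |H| = 12.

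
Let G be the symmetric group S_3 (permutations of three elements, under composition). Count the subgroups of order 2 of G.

3

|G| = 6 and 2 | 6, so subgroups of order 2 are possible by Lagrange.
The subgroups of order 2 are: {e, (1 2)}; {e, (1 3)}; {e, (2 3)}.
So G has 3 subgroups of order 2.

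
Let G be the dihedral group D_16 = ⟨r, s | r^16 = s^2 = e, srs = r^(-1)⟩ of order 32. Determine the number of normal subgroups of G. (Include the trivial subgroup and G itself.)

G has 36 subgroups. Checking conjugation-invariance by order — order 1: 1/1 normal; order 2: 1/17 normal; order 4: 1/9 normal; order 8: 1/5 normal; order 16: 3/3 normal; order 32: 1/1 normal.
Total normal subgroups: 8.

8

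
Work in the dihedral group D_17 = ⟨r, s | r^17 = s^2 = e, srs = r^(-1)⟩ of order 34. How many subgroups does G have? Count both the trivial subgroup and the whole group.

20

|G| = 34, so by Lagrange every subgroup order divides 34. Divisors: 1, 2, 17, 34.
Subgroups by order — order 1: 1; order 2: 17; order 17: 1; order 34: 1.
Total: 1 + 17 + 1 + 1 = 20.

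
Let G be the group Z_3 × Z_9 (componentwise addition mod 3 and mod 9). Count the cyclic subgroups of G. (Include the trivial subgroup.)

8

A cyclic subgroup of order d is generated by each of its φ(d) elements of order d, so the cyclic subgroups of order d number (#elements of order d)/φ(d).
Cyclic subgroups by order — order 1: 1; order 3: 4; order 9: 3.
Total: 8.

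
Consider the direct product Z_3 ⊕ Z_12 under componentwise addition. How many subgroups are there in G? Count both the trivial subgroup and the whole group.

18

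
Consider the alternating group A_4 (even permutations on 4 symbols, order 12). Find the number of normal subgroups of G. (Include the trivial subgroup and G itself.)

G has 10 subgroups. Checking conjugation-invariance by order — order 1: 1/1 normal; order 2: 0/3 normal; order 3: 0/4 normal; order 4: 1/1 normal; order 12: 1/1 normal.
Total normal subgroups: 3.

3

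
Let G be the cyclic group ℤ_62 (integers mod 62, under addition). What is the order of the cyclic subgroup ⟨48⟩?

31

In ℤ_62, the order of an element a is n/gcd(a, n).
gcd(48, 62) = 2, so |⟨48⟩| = 62/2 = 31.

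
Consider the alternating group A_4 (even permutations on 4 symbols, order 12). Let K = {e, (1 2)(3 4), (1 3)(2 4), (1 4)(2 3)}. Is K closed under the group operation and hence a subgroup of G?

Yes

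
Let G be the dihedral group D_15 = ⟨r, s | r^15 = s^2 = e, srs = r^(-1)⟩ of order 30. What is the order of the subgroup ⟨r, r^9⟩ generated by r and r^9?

15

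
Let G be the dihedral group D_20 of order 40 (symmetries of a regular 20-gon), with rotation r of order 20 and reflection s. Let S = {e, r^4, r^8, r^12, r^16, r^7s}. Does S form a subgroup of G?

|S| = 6 does not divide |G| = 40, so by Lagrange S is not a subgroup.

No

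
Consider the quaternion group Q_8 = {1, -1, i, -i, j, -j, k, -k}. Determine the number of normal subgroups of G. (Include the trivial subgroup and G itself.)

6

G has 6 subgroups. Checking conjugation-invariance by order — order 1: 1/1 normal; order 2: 1/1 normal; order 4: 3/3 normal; order 8: 1/1 normal.
Total normal subgroups: 6.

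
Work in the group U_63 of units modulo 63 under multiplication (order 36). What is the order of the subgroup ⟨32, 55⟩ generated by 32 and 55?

12

|⟨32⟩| = 6 and |⟨55⟩| = 2, so |H| is a multiple of lcm(6, 2) = 6 and divides |G| = 36.
Closing under the operation: H = {1, 2, 4, 8, 16, 31, 32, 47, 55, 59, 61, 62}, so |H| = 12.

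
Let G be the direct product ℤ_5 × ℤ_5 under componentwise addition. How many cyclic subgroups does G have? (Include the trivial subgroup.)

A cyclic subgroup of order d is generated by each of its φ(d) elements of order d, so the cyclic subgroups of order d number (#elements of order d)/φ(d).
Cyclic subgroups by order — order 1: 1; order 5: 6.
Total: 7.

7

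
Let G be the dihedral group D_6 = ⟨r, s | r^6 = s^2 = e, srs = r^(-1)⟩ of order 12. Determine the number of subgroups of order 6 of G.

|G| = 12 and 6 | 12, so subgroups of order 6 are possible by Lagrange.
The subgroups of order 6 are: {e, r, r^2, r^3, r^4, r^5}; {e, r^2, r^4, s, r^2s, r^4s}; {e, r^2, r^4, rs, r^3s, r^5s}.
So G has 3 subgroups of order 6.

3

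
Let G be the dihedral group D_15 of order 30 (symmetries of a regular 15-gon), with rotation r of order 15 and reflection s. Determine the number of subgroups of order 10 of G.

3

|G| = 30 and 10 | 30, so subgroups of order 10 are possible by Lagrange.
The subgroups of order 10 are: {e, r^3, r^6, r^9, r^12, rs, r^4s, r^7s, r^10s, r^13s}; {e, r^3, r^6, r^9, r^12, r^2s, r^5s, r^8s, r^11s, r^14s}; {e, r^3, r^6, r^9, r^12, s, r^3s, r^6s, r^9s, r^12s}.
So G has 3 subgroups of order 10.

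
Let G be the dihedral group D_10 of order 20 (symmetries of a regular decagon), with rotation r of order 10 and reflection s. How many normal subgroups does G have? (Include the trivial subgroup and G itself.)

G has 22 subgroups. Checking conjugation-invariance by order — order 1: 1/1 normal; order 2: 1/11 normal; order 4: 0/5 normal; order 5: 1/1 normal; order 10: 3/3 normal; order 20: 1/1 normal.
Total normal subgroups: 7.

7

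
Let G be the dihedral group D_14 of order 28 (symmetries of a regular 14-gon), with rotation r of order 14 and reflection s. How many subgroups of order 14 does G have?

3

|G| = 28 and 14 | 28, so subgroups of order 14 are possible by Lagrange.
The subgroups of order 14 are: {e, r, r^2, r^3, r^4, r^5, r^6, r^7, r^8, r^9, r^10, r^11, r^12, r^13}; {e, r^2, r^4, r^6, r^8, r^10, r^12, s, r^2s, r^4s, r^6s, r^8s, r^10s, r^12s}; {e, r^2, r^4, r^6, r^8, r^10, r^12, rs, r^3s, r^5s, r^7s, r^9s, r^11s, r^13s}.
So G has 3 subgroups of order 14.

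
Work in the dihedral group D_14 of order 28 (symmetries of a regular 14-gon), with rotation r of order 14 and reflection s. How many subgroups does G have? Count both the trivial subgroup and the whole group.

28

|G| = 28, so by Lagrange every subgroup order divides 28. Divisors: 1, 2, 4, 7, 14, 28.
Subgroups by order — order 1: 1; order 2: 15; order 4: 7; order 7: 1; order 14: 3; order 28: 1.
Total: 1 + 15 + 7 + 1 + 3 + 1 = 28.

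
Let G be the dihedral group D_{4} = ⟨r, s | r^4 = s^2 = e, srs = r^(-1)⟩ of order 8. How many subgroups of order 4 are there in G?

|G| = 8 and 4 | 8, so subgroups of order 4 are possible by Lagrange.
The subgroups of order 4 are: {e, r, r^2, r^3}; {e, r^2, s, r^2s}; {e, r^2, rs, r^3s}.
So G has 3 subgroups of order 4.

3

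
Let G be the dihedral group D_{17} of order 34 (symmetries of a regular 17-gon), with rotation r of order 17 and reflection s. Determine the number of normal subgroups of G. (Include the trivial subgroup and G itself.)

3

G has 20 subgroups. Checking conjugation-invariance by order — order 1: 1/1 normal; order 2: 0/17 normal; order 17: 1/1 normal; order 34: 1/1 normal.
Total normal subgroups: 3.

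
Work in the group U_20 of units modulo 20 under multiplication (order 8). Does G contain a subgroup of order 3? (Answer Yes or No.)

3 does not divide |G| = 8, so by Lagrange no subgroup of order 3 exists.

No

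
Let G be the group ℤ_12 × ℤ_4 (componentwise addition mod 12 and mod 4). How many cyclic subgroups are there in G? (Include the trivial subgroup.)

20

Group the elements of G by the cyclic subgroup they generate; each cyclic subgroup of order d accounts for φ(d) elements.
Cyclic subgroups by order — order 1: 1; order 2: 3; order 3: 1; order 4: 6; order 6: 3; order 12: 6.
Total: 20.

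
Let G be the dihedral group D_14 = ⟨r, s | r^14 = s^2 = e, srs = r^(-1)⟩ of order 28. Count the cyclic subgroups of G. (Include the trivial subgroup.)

A cyclic subgroup of order d is generated by each of its φ(d) elements of order d, so the cyclic subgroups of order d number (#elements of order d)/φ(d).
Cyclic subgroups by order — order 1: 1; order 2: 15; order 7: 1; order 14: 1.
Total: 18.

18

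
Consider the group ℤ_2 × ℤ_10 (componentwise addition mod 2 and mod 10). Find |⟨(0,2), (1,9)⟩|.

10

|⟨(0,2)⟩| = 5 and |⟨(1,9)⟩| = 10, so |H| is a multiple of lcm(5, 10) = 10 and divides |G| = 20.
Closing under the operation: H = {(0,0), (0,2), (0,4), (0,6), (0,8), (1,1), (1,3), (1,5), (1,7), (1,9)}, so |H| = 10.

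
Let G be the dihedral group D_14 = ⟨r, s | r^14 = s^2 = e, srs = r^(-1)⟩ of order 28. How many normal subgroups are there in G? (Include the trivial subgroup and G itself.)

7

G has 28 subgroups. Checking conjugation-invariance by order — order 1: 1/1 normal; order 2: 1/15 normal; order 4: 0/7 normal; order 7: 1/1 normal; order 14: 3/3 normal; order 28: 1/1 normal.
Total normal subgroups: 7.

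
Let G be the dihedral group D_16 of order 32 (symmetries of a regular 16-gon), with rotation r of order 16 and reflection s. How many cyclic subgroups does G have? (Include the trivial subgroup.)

Each element a generates a cyclic subgroup ⟨a⟩; distinct elements may generate the same one (a cyclic group of order d has φ(d) generators).
Cyclic subgroups by order — order 1: 1; order 2: 17; order 4: 1; order 8: 1; order 16: 1.
Total: 21.

21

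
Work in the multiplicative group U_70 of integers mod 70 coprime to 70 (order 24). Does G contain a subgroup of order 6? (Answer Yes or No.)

Yes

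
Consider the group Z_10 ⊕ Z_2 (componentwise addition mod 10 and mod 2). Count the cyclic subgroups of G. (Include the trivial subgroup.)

8

Group the elements of G by the cyclic subgroup they generate; each cyclic subgroup of order d accounts for φ(d) elements.
Cyclic subgroups by order — order 1: 1; order 2: 3; order 5: 1; order 10: 3.
Total: 8.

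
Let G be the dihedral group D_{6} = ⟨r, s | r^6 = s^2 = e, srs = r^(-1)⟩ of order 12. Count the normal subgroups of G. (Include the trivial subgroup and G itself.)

7

G has 16 subgroups. Checking conjugation-invariance by order — order 1: 1/1 normal; order 2: 1/7 normal; order 3: 1/1 normal; order 4: 0/3 normal; order 6: 3/3 normal; order 12: 1/1 normal.
Total normal subgroups: 7.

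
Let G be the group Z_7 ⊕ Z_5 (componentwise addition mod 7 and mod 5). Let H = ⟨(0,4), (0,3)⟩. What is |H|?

5

|⟨(0,4)⟩| = 5 and |⟨(0,3)⟩| = 5, so |H| is a multiple of lcm(5, 5) = 5 and divides |G| = 35.
Closing under the operation: H = {(0,0), (0,1), (0,2), (0,3), (0,4)}, so |H| = 5.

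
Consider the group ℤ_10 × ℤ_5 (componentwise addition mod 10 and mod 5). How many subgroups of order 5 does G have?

|G| = 50 and 5 | 50, so subgroups of order 5 are possible by Lagrange.
The subgroups of order 5 are: {(0,0), (0,1), (0,2), (0,3), (0,4)}; {(0,0), (2,0), (4,0), (6,0), (8,0)}; {(0,0), (2,1), (4,2), (6,3), (8,4)}; {(0,0), (2,2), (4,4), (6,1), (8,3)}; … (6 in all).
So G has 6 subgroups of order 5.

6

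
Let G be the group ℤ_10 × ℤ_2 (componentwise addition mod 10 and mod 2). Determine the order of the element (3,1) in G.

10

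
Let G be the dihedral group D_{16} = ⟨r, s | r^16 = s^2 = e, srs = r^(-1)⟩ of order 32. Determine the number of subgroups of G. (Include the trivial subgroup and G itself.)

36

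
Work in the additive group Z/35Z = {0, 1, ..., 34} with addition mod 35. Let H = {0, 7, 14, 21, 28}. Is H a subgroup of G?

|H| = 5 divides |G| = 35, consistent with Lagrange.
H contains the identity, every element's inverse is in H, and H is closed under +: it is a subgroup.
In fact H = ⟨21⟩.

Yes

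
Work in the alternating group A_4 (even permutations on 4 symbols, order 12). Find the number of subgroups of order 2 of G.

3

|G| = 12 and 2 | 12, so subgroups of order 2 are possible by Lagrange.
The subgroups of order 2 are: {e, (1 2)(3 4)}; {e, (1 3)(2 4)}; {e, (1 4)(2 3)}.
So G has 3 subgroups of order 2.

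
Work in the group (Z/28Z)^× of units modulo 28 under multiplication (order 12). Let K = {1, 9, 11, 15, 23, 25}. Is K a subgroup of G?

|K| = 6 divides |G| = 12, consistent with Lagrange.
K contains the identity, every element's inverse is in K, and K is closed under ·: it is a subgroup.
In fact K = ⟨23⟩.

Yes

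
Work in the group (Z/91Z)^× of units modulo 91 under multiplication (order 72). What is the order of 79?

3

Compute successive powers of 79 mod 91: 79, 53, 1; 79^3 ≡ 1 (mod 91).
So |⟨79⟩| = 3.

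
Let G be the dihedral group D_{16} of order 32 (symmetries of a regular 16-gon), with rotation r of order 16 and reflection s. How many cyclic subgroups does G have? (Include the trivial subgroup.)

21

Group the elements of G by the cyclic subgroup they generate; each cyclic subgroup of order d accounts for φ(d) elements.
Cyclic subgroups by order — order 1: 1; order 2: 17; order 4: 1; order 8: 1; order 16: 1.
Total: 21.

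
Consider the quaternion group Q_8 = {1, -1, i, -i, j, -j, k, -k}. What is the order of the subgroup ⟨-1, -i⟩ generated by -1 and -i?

|⟨-1⟩| = 2 and |⟨-i⟩| = 4, so |H| is a multiple of lcm(2, 4) = 4 and divides |G| = 8.
Closing under the operation: H = {1, -1, i, -i}, so |H| = 4.

4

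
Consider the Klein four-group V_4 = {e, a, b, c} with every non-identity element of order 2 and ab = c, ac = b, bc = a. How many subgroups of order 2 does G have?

|G| = 4 and 2 | 4, so subgroups of order 2 are possible by Lagrange.
The subgroups of order 2 are: {e, a}; {e, b}; {e, c}.
So G has 3 subgroups of order 2.

3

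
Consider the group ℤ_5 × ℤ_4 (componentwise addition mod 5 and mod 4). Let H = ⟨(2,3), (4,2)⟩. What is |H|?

20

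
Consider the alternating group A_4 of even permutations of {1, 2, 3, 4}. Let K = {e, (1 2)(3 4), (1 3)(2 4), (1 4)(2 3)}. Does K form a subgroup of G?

Yes

|K| = 4 divides |G| = 12, consistent with Lagrange.
K contains the identity, every element's inverse is in K, and K is closed under ∘: it is a subgroup.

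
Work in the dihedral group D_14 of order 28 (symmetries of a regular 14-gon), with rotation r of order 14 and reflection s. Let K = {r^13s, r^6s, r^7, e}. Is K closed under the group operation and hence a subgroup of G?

|K| = 4 divides |G| = 28, consistent with Lagrange.
K contains the identity, every element's inverse is in K, and K is closed under ·: it is a subgroup.

Yes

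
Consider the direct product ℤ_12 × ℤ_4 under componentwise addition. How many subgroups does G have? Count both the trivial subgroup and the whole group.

30

|G| = 48, so by Lagrange every subgroup order divides 48. Divisors: 1, 2, 3, 4, 6, 8, 12, 16, 24, 48.
Subgroups by order — order 1: 1; order 2: 3; order 3: 1; order 4: 7; order 6: 3; order 8: 3; order 12: 7; order 16: 1; order 24: 3; order 48: 1.
Total: 1 + 3 + 1 + 7 + 3 + 3 + 7 + 1 + 3 + 1 = 30.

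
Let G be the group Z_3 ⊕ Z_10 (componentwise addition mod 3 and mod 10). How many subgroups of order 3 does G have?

1

|G| = 30 and 3 | 30, so subgroups of order 3 are possible by Lagrange.
The subgroups of order 3 are: {(0,0), (1,0), (2,0)}.
So G has 1 subgroup of order 3.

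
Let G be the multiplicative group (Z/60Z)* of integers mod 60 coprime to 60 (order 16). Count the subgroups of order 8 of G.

7

|G| = 16 and 8 | 16, so subgroups of order 8 are possible by Lagrange.
The subgroups of order 8 are: {1, 11, 13, 23, 37, 47, 49, 59}; {1, 7, 11, 17, 43, 49, 53, 59}; {1, 11, 19, 29, 31, 41, 49, 59}; {1, 13, 17, 29, 37, 41, 49, 53}; … (7 in all).
So G has 7 subgroups of order 8.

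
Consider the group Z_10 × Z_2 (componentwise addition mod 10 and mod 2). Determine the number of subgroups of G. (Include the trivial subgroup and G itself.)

10

|G| = 20, so by Lagrange every subgroup order divides 20. Divisors: 1, 2, 4, 5, 10, 20.
Subgroups by order — order 1: 1; order 2: 3; order 4: 1; order 5: 1; order 10: 3; order 20: 1.
Total: 1 + 3 + 1 + 1 + 3 + 1 = 10.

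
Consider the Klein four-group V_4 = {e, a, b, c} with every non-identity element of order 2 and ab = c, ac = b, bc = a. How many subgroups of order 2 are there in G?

3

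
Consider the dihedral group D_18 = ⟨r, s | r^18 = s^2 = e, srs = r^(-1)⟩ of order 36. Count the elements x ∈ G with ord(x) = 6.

The elements of order 6 are: r^3, r^15.
That's 2.

2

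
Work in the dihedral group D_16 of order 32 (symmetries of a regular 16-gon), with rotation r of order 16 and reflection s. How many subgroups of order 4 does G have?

9

|G| = 32 and 4 | 32, so subgroups of order 4 are possible by Lagrange.
The subgroups of order 4 are: {e, r^8, r^2s, r^10s}; {e, r^8, r^3s, r^11s}; {e, r^4, r^8, r^12}; {e, r^8, r^4s, r^12s}; … (9 in all).
So G has 9 subgroups of order 4.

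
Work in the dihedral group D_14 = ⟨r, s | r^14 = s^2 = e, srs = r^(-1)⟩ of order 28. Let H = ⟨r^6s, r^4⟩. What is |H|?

14

|⟨r^6s⟩| = 2 and |⟨r^4⟩| = 7, so |H| is a multiple of lcm(2, 7) = 14 and divides |G| = 28.
Closing under the operation: H = {e, r^2, r^4, r^6, r^8, r^10, r^12, s, r^2s, r^4s, r^6s, r^8s, r^10s, r^12s}, so |H| = 14.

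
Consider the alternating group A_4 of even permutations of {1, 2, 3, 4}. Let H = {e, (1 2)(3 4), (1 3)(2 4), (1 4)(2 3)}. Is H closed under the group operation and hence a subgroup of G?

Yes

|H| = 4 divides |G| = 12, consistent with Lagrange.
H contains the identity, every element's inverse is in H, and H is closed under ∘: it is a subgroup.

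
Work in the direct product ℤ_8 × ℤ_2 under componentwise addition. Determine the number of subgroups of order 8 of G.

|G| = 16 and 8 | 16, so subgroups of order 8 are possible by Lagrange.
The subgroups of order 8 are: {(0,0), (0,1), (2,0), (2,1), (4,0), (4,1), (6,0), (6,1)}; {(0,0), (1,0), (2,0), (3,0), (4,0), (5,0), (6,0), (7,0)}; {(0,0), (1,1), (2,0), (3,1), (4,0), (5,1), (6,0), (7,1)}.
So G has 3 subgroups of order 8.

3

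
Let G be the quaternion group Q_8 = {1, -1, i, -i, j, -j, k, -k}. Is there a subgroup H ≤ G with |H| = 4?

4 | 8. A subgroup of order 4 is {1, -1, i, -i}.

Yes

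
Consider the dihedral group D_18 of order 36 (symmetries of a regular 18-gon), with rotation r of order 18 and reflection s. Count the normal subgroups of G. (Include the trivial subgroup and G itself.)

G has 45 subgroups. Checking conjugation-invariance by order — order 1: 1/1 normal; order 2: 1/19 normal; order 3: 1/1 normal; order 4: 0/9 normal; order 6: 1/7 normal; order 9: 1/1 normal; order 12: 0/3 normal; order 18: 3/3 normal; order 36: 1/1 normal.
Total normal subgroups: 9.

9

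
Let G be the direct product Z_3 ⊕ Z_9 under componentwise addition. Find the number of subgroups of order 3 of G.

4

|G| = 27 and 3 | 27, so subgroups of order 3 are possible by Lagrange.
The subgroups of order 3 are: {(0,0), (0,3), (0,6)}; {(0,0), (1,0), (2,0)}; {(0,0), (1,3), (2,6)}; {(0,0), (1,6), (2,3)}.
So G has 4 subgroups of order 3.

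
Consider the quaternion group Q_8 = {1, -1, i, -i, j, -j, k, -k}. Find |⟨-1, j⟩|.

4

|⟨-1⟩| = 2 and |⟨j⟩| = 4, so |H| is a multiple of lcm(2, 4) = 4 and divides |G| = 8.
Closing under the operation: H = {1, -1, j, -j}, so |H| = 4.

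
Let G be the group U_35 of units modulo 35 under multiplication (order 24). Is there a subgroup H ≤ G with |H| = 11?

11 does not divide |G| = 24, so by Lagrange no subgroup of order 11 exists.

No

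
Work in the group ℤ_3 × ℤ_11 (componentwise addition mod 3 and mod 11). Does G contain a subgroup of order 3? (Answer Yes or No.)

Yes

3 | 33. A subgroup of order 3 is {(0,0), (1,0), (2,0)}.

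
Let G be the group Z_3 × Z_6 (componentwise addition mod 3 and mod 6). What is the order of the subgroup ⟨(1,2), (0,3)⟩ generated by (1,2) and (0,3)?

|⟨(1,2)⟩| = 3 and |⟨(0,3)⟩| = 2, so |H| is a multiple of lcm(3, 2) = 6 and divides |G| = 18.
Closing under the operation: H = {(0,0), (0,3), (1,2), (1,5), (2,1), (2,4)}, so |H| = 6.

6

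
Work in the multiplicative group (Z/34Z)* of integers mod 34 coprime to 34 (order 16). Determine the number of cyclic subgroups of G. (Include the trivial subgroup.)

5

Group the elements of G by the cyclic subgroup they generate; each cyclic subgroup of order d accounts for φ(d) elements.
Cyclic subgroups by order — order 1: 1; order 2: 1; order 4: 1; order 8: 1; order 16: 1.
Total: 5.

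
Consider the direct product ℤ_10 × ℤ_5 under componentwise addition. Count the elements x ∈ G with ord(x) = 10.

An element (a,b) has order lcm(ord(a), ord(b)); count pairs with lcm equal to 10.
Enumerating gives 24 such elements.

24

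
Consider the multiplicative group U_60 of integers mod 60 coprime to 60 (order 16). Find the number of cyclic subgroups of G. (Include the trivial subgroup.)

12

Each element a generates a cyclic subgroup ⟨a⟩; distinct elements may generate the same one (a cyclic group of order d has φ(d) generators).
Cyclic subgroups by order — order 1: 1; order 2: 7; order 4: 4.
Total: 12.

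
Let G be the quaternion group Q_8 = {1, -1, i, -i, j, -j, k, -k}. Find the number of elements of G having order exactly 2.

1

The elements of order 2 are: -1.
That's 1.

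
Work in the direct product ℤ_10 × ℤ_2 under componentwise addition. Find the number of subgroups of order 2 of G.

|G| = 20 and 2 | 20, so subgroups of order 2 are possible by Lagrange.
The subgroups of order 2 are: {(0,0), (0,1)}; {(0,0), (5,0)}; {(0,0), (5,1)}.
So G has 3 subgroups of order 2.

3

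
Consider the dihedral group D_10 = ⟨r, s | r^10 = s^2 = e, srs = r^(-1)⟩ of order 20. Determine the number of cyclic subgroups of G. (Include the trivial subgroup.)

14

Group the elements of G by the cyclic subgroup they generate; each cyclic subgroup of order d accounts for φ(d) elements.
Cyclic subgroups by order — order 1: 1; order 2: 11; order 5: 1; order 10: 1.
Total: 14.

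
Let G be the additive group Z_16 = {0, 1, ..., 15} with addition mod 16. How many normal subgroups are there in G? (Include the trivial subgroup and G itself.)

G is abelian, so every subgroup is normal.
G has 5 subgroups in total, hence 5 normal subgroups.

5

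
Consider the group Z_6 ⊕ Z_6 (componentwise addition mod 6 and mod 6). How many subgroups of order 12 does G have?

|G| = 36 and 12 | 36, so subgroups of order 12 are possible by Lagrange.
The subgroups of order 12 are: {(0,0), (0,1), (0,2), (0,3), (0,4), (0,5), (3,0), (3,1), (3,2), (3,3), (3,4), (3,5)}; {(0,0), (0,3), (1,0), (1,3), (2,0), (2,3), (3,0), (3,3), (4,0), (4,3), (5,0), (5,3)}; {(0,0), (0,3), (1,1), (1,4), (2,2), (2,5), (3,0), (3,3), (4,1), (4,4), (5,2), (5,5)}; {(0,0), (0,3), (1,2), (1,5), (2,1), (2,4), (3,0), (3,3), (4,2), (4,5), (5,1), (5,4)}.
So G has 4 subgroups of order 12.

4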